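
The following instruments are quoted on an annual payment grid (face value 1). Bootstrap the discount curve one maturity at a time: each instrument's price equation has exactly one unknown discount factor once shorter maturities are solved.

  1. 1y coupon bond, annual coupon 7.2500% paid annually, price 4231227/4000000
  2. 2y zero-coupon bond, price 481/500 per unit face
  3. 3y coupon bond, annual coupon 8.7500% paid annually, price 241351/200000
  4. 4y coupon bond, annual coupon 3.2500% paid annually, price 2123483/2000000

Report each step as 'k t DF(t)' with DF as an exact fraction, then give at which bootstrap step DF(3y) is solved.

1 1 9863/10000
2 2 481/500
3 3 9529/10000
4 4 937/1000
DF(3y) is solved at step 3

step 1 [1y] bond c/1=29/400: DF=(4231227/4000000 − 29/400·(0))/(1+29/400) = 9863/10000 ≈ 0.986300
step 2 [2y] zero: DF = P = 481/500 ≈ 0.962000
step 3 [3y] bond c/1=7/80: DF=(241351/200000 − 7/80·(0.986300+0.962000))/(1+7/80) = 9529/10000 ≈ 0.952900
step 4 [4y] bond c/1=13/400: DF=(2123483/2000000 − 13/400·(0.986300+0.962000+0.952900))/(1+13/400) = 937/1000 ≈ 0.937000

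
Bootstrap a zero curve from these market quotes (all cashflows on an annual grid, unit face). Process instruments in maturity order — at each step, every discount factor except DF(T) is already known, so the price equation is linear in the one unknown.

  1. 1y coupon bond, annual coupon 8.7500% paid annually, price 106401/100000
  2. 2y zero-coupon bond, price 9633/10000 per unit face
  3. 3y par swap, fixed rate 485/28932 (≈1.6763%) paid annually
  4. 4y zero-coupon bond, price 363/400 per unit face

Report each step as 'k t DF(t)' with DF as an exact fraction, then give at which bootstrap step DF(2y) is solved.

step 1 [1y] bond c/1=7/80: DF=(106401/100000 − 7/80·(0))/(1+7/80) = 1223/1250 ≈ 0.978400
step 2 [2y] zero: DF = P = 9633/10000 ≈ 0.963300
step 3 [3y] swap r/1=485/28932: DF=(1 − 485/28932·(0.978400+0.963300))/(1+485/28932) = 1903/2000 ≈ 0.951500
step 4 [4y] zero: DF = P = 363/400 ≈ 0.907500

1 1 1223/1250
2 2 9633/10000
3 3 1903/2000
4 4 363/400
DF(2y) is solved at step 2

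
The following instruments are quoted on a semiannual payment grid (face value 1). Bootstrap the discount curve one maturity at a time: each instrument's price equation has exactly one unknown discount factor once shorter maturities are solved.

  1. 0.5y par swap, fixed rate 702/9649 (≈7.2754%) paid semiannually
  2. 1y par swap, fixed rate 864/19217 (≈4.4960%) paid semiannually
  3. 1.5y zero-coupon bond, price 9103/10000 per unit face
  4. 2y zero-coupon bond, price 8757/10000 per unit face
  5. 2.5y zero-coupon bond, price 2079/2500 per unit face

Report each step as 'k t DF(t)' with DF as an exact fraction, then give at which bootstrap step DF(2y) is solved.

step 1 [0.5y] swap r/2=351/9649: DF=(1 − 351/9649·(0))/(1+351/9649) = 9649/10000 ≈ 0.964900
step 2 [1y] swap r/2=432/19217: DF=(1 − 432/19217·(0.964900))/(1+432/19217) = 598/625 ≈ 0.956800
step 3 [1.5y] zero: DF = P = 9103/10000 ≈ 0.910300
step 4 [2y] zero: DF = P = 8757/10000 ≈ 0.875700
step 5 [2.5y] zero: DF = P = 2079/2500 ≈ 0.831600

1 1/2 9649/10000
2 1 598/625
3 3/2 9103/10000
4 2 8757/10000
5 5/2 2079/2500
DF(2y) is solved at step 4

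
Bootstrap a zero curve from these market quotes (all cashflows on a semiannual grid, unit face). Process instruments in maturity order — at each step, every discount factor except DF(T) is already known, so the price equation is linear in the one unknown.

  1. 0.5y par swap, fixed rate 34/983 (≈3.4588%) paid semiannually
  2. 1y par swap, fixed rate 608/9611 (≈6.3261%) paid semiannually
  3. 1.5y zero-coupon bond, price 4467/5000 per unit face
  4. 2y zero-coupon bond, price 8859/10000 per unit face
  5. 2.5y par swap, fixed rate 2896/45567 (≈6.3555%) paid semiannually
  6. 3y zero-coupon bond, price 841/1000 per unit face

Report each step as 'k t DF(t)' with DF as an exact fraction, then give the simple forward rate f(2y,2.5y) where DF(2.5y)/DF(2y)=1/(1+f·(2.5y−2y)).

1 1/2 983/1000
2 1 587/625
3 3/2 4467/5000
4 2 8859/10000
5 5/2 1069/1250
6 3 841/1000
f(2y,2.5y) = ((8859/10000)/(1069/1250) − 1)/(1/2) = 307/4276 ≈ 7.1796%

step 1 [0.5y] swap r/2=17/983: DF=(1 − 17/983·(0))/(1+17/983) = 983/1000 ≈ 0.983000
step 2 [1y] swap r/2=304/9611: DF=(1 − 304/9611·(0.983000))/(1+304/9611) = 587/625 ≈ 0.939200
step 3 [1.5y] zero: DF = P = 4467/5000 ≈ 0.893400
step 4 [2y] zero: DF = P = 8859/10000 ≈ 0.885900
step 5 [2.5y] swap r/2=1448/45567: DF=(1 − 1448/45567·(0.983000+0.939200+0.893400+0.885900))/(1+1448/45567) = 1069/1250 ≈ 0.855200
step 6 [3y] zero: DF = P = 841/1000 ≈ 0.841000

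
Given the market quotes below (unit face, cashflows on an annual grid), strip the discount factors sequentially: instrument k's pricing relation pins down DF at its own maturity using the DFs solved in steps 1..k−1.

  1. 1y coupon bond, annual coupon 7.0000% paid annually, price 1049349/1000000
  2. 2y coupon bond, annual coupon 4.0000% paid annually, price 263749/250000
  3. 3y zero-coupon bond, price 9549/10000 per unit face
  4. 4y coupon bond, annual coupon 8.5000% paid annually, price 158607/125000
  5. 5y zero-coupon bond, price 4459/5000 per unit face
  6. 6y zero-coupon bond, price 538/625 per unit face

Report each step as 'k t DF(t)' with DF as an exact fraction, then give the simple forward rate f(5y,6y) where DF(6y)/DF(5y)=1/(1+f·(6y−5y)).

step 1 [1y] bond c/1=7/100: DF=(1049349/1000000 − 7/100·(0))/(1+7/100) = 9807/10000 ≈ 0.980700
step 2 [2y] bond c/1=1/25: DF=(263749/250000 − 1/25·(0.980700))/(1+1/25) = 9767/10000 ≈ 0.976700
step 3 [3y] zero: DF = P = 9549/10000 ≈ 0.954900
step 4 [4y] bond c/1=17/200: DF=(158607/125000 − 17/200·(0.980700+0.976700+0.954900))/(1+17/200) = 9413/10000 ≈ 0.941300
step 5 [5y] zero: DF = P = 4459/5000 ≈ 0.891800
step 6 [6y] zero: DF = P = 538/625 ≈ 0.860800

1 1 9807/10000
2 2 9767/10000
3 3 9549/10000
4 4 9413/10000
5 5 4459/5000
6 6 538/625
f(5y,6y) = ((4459/5000)/(538/625) − 1)/(1) = 155/4304 ≈ 3.6013%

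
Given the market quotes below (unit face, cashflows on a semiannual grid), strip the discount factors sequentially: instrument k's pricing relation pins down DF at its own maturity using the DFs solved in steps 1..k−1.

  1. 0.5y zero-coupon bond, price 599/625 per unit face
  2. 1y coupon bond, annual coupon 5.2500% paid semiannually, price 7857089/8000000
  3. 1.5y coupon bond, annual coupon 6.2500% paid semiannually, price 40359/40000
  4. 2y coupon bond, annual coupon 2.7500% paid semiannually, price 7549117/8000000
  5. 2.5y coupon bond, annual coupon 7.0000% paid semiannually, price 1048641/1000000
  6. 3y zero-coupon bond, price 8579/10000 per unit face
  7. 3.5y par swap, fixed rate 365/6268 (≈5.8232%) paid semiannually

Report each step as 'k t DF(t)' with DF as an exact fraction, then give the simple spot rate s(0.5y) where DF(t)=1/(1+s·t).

1 1/2 599/625
2 1 373/400
3 3/2 9211/10000
4 2 8927/10000
5 5/2 8879/10000
6 3 8579/10000
7 7/2 327/400
s(0.5y) = (1/(599/625) − 1)/(1/2) = 52/599 ≈ 8.6811%

step 1 [0.5y] zero: DF = P = 599/625 ≈ 0.958400
step 2 [1y] bond c/2=21/800: DF=(7857089/8000000 − 21/800·(0.958400))/(1+21/800) = 373/400 ≈ 0.932500
step 3 [1.5y] bond c/2=1/32: DF=(40359/40000 − 1/32·(0.958400+0.932500))/(1+1/32) = 9211/10000 ≈ 0.921100
step 4 [2y] bond c/2=11/800: DF=(7549117/8000000 − 11/800·(0.958400+0.932500+0.921100))/(1+11/800) = 8927/10000 ≈ 0.892700
step 5 [2.5y] bond c/2=7/200: DF=(1048641/1000000 − 7/200·(0.958400+0.932500+0.921100+0.892700))/(1+7/200) = 8879/10000 ≈ 0.887900
step 6 [3y] zero: DF = P = 8579/10000 ≈ 0.857900
step 7 [3.5y] swap r/2=365/12536: DF=(1 − 365/12536·(0.958400+0.932500+0.921100+0.892700+0.887900+0.857900))/(1+365/12536) = 327/400 ≈ 0.817500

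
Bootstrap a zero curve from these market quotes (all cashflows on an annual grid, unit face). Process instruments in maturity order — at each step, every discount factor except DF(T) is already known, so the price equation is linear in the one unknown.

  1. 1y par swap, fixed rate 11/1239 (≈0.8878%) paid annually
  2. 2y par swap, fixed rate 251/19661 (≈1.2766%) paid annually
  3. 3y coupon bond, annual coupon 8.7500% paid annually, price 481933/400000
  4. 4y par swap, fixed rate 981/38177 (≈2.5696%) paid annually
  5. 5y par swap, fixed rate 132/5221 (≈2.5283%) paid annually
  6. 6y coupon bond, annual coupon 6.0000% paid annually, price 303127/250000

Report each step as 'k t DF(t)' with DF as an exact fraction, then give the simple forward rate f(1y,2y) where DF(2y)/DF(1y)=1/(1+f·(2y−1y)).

step 1 [1y] swap r/1=11/1239: DF=(1 − 11/1239·(0))/(1+11/1239) = 1239/1250 ≈ 0.991200
step 2 [2y] swap r/1=251/19661: DF=(1 − 251/19661·(0.991200))/(1+251/19661) = 9749/10000 ≈ 0.974900
step 3 [3y] bond c/1=7/80: DF=(481933/400000 − 7/80·(0.991200+0.974900))/(1+7/80) = 9497/10000 ≈ 0.949700
step 4 [4y] swap r/1=981/38177: DF=(1 − 981/38177·(0.991200+0.974900+0.949700))/(1+981/38177) = 9019/10000 ≈ 0.901900
step 5 [5y] swap r/1=132/5221: DF=(1 − 132/5221·(0.991200+0.974900+0.949700+0.901900))/(1+132/5221) = 2203/2500 ≈ 0.881200
step 6 [6y] bond c/1=3/50: DF=(303127/250000 − 3/50·(0.991200+0.974900+0.949700+0.901900+0.881200))/(1+3/50) = 8779/10000 ≈ 0.877900

1 1 1239/1250
2 2 9749/10000
3 3 9497/10000
4 4 9019/10000
5 5 2203/2500
6 6 8779/10000
f(1y,2y) = ((1239/1250)/(9749/10000) − 1)/(1) = 163/9749 ≈ 1.6720%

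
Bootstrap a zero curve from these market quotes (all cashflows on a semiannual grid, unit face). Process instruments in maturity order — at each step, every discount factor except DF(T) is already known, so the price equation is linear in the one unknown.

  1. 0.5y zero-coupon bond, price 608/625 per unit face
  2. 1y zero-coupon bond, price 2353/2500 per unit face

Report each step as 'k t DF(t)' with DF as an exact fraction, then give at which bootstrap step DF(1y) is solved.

1 1/2 608/625
2 1 2353/2500
DF(1y) is solved at step 2

step 1 [0.5y] zero: DF = P = 608/625 ≈ 0.972800
step 2 [1y] zero: DF = P = 2353/2500 ≈ 0.941200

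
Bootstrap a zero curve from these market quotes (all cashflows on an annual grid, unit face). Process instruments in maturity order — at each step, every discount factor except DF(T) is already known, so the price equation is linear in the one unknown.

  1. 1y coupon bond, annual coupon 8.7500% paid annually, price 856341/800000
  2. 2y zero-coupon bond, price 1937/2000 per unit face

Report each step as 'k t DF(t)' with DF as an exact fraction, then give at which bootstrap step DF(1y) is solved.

step 1 [1y] bond c/1=7/80: DF=(856341/800000 − 7/80·(0))/(1+7/80) = 9843/10000 ≈ 0.984300
step 2 [2y] zero: DF = P = 1937/2000 ≈ 0.968500

1 1 9843/10000
2 2 1937/2000
DF(1y) is solved at step 1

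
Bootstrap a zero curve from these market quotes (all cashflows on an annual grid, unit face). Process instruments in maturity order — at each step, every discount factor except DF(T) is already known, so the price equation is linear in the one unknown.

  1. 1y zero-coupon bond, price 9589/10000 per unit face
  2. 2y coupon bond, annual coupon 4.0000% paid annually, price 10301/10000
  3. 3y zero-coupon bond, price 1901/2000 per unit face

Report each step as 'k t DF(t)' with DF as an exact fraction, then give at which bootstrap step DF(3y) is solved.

step 1 [1y] zero: DF = P = 9589/10000 ≈ 0.958900
step 2 [2y] bond c/1=1/25: DF=(10301/10000 − 1/25·(0.958900))/(1+1/25) = 596/625 ≈ 0.953600
step 3 [3y] zero: DF = P = 1901/2000 ≈ 0.950500

1 1 9589/10000
2 2 596/625
3 3 1901/2000
DF(3y) is solved at step 3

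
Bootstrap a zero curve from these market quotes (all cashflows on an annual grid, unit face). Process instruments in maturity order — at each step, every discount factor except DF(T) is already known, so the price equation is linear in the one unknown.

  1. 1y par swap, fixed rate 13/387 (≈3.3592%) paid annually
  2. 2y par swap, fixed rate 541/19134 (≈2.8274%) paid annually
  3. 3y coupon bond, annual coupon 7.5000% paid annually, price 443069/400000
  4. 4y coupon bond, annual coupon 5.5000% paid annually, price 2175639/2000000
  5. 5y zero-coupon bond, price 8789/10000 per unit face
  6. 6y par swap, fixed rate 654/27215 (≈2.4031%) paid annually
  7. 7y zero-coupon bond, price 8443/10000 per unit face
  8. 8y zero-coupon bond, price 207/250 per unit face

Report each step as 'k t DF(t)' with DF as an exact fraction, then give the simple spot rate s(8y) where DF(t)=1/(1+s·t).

1 1 387/400
2 2 9459/10000
3 3 8969/10000
4 4 4423/5000
5 5 8789/10000
6 6 2173/2500
7 7 8443/10000
8 8 207/250
s(8y) = (1/(207/250) − 1)/(8) = 43/1656 ≈ 2.5966%

step 1 [1y] swap r/1=13/387: DF=(1 − 13/387·(0))/(1+13/387) = 387/400 ≈ 0.967500
step 2 [2y] swap r/1=541/19134: DF=(1 − 541/19134·(0.967500))/(1+541/19134) = 9459/10000 ≈ 0.945900
step 3 [3y] bond c/1=3/40: DF=(443069/400000 − 3/40·(0.967500+0.945900))/(1+3/40) = 8969/10000 ≈ 0.896900
step 4 [4y] bond c/1=11/200: DF=(2175639/2000000 − 11/200·(0.967500+0.945900+0.896900))/(1+11/200) = 4423/5000 ≈ 0.884600
step 5 [5y] zero: DF = P = 8789/10000 ≈ 0.878900
step 6 [6y] swap r/1=654/27215: DF=(1 − 654/27215·(0.967500+0.945900+0.896900+0.884600+0.878900))/(1+654/27215) = 2173/2500 ≈ 0.869200
step 7 [7y] zero: DF = P = 8443/10000 ≈ 0.844300
step 8 [8y] zero: DF = P = 207/250 ≈ 0.828000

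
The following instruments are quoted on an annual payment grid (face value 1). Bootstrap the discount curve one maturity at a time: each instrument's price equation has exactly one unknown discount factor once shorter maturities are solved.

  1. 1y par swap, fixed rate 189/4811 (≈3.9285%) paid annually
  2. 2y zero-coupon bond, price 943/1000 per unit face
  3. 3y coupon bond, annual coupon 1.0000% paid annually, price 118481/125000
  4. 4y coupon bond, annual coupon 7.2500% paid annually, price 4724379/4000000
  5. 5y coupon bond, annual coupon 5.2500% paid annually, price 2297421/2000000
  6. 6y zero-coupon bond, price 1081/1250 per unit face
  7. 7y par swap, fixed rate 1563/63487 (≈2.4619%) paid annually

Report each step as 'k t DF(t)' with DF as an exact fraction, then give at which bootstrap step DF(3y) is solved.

step 1 [1y] swap r/1=189/4811: DF=(1 − 189/4811·(0))/(1+189/4811) = 4811/5000 ≈ 0.962200
step 2 [2y] zero: DF = P = 943/1000 ≈ 0.943000
step 3 [3y] bond c/1=1/100: DF=(118481/125000 − 1/100·(0.962200+0.943000))/(1+1/100) = 2299/2500 ≈ 0.919600
step 4 [4y] bond c/1=29/400: DF=(4724379/4000000 − 29/400·(0.962200+0.943000+0.919600))/(1+29/400) = 9103/10000 ≈ 0.910300
step 5 [5y] bond c/1=21/400: DF=(2297421/2000000 − 21/400·(0.962200+0.943000+0.919600+0.910300))/(1+21/400) = 9051/10000 ≈ 0.905100
step 6 [6y] zero: DF = P = 1081/1250 ≈ 0.864800
step 7 [7y] swap r/1=1563/63487: DF=(1 − 1563/63487·(0.962200+0.943000+0.919600+0.910300+0.905100+0.864800))/(1+1563/63487) = 8437/10000 ≈ 0.843700

1 1 4811/5000
2 2 943/1000
3 3 2299/2500
4 4 9103/10000
5 5 9051/10000
6 6 1081/1250
7 7 8437/10000
DF(3y) is solved at step 3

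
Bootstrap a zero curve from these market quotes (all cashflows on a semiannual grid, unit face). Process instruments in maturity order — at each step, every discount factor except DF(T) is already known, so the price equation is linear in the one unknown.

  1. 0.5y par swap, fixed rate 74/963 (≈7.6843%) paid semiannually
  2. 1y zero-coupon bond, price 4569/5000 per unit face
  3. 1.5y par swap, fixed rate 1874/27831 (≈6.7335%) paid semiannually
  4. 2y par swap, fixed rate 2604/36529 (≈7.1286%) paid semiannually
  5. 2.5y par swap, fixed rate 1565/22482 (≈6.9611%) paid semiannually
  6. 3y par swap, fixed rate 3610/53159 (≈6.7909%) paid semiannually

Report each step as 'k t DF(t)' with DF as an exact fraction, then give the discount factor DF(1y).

step 1 [0.5y] swap r/2=37/963: DF=(1 − 37/963·(0))/(1+37/963) = 963/1000 ≈ 0.963000
step 2 [1y] zero: DF = P = 4569/5000 ≈ 0.913800
step 3 [1.5y] swap r/2=937/27831: DF=(1 − 937/27831·(0.963000+0.913800))/(1+937/27831) = 9063/10000 ≈ 0.906300
step 4 [2y] swap r/2=1302/36529: DF=(1 − 1302/36529·(0.963000+0.913800+0.906300))/(1+1302/36529) = 4349/5000 ≈ 0.869800
step 5 [2.5y] swap r/2=1565/44964: DF=(1 − 1565/44964·(0.963000+0.913800+0.906300+0.869800))/(1+1565/44964) = 1687/2000 ≈ 0.843500
step 6 [3y] swap r/2=1805/53159: DF=(1 − 1805/53159·(0.963000+0.913800+0.906300+0.869800+0.843500))/(1+1805/53159) = 1639/2000 ≈ 0.819500

1 1/2 963/1000
2 1 4569/5000
3 3/2 9063/10000
4 2 4349/5000
5 5/2 1687/2000
6 3 1639/2000
DF(1y) = 4569/5000 ≈ 0.913800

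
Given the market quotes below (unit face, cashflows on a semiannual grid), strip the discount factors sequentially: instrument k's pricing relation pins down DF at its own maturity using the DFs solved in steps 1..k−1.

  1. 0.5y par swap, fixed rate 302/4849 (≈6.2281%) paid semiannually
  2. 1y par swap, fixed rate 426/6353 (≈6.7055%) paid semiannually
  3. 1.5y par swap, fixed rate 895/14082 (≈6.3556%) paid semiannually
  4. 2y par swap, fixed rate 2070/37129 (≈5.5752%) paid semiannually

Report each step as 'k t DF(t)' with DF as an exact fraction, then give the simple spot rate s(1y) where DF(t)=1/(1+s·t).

1 1/2 4849/5000
2 1 9361/10000
3 3/2 1821/2000
4 2 1793/2000
s(1y) = (1/(9361/10000) − 1)/(1) = 639/9361 ≈ 6.8262%

step 1 [0.5y] swap r/2=151/4849: DF=(1 − 151/4849·(0))/(1+151/4849) = 4849/5000 ≈ 0.969800
step 2 [1y] swap r/2=213/6353: DF=(1 − 213/6353·(0.969800))/(1+213/6353) = 9361/10000 ≈ 0.936100
step 3 [1.5y] swap r/2=895/28164: DF=(1 − 895/28164·(0.969800+0.936100))/(1+895/28164) = 1821/2000 ≈ 0.910500
step 4 [2y] swap r/2=1035/37129: DF=(1 − 1035/37129·(0.969800+0.936100+0.910500))/(1+1035/37129) = 1793/2000 ≈ 0.896500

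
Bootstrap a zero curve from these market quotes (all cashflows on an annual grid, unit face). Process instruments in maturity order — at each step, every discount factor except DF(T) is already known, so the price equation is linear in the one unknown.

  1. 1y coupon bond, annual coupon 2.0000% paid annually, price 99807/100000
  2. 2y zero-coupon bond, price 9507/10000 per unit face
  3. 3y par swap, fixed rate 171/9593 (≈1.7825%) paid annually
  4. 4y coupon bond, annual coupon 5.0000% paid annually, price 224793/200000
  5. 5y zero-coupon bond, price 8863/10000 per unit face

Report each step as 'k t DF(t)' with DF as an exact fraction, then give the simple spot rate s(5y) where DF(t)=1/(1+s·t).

1 1 1957/2000
2 2 9507/10000
3 3 9487/10000
4 4 4667/5000
5 5 8863/10000
s(5y) = (1/(8863/10000) − 1)/(5) = 1137/44315 ≈ 2.5657%

step 1 [1y] bond c/1=1/50: DF=(99807/100000 − 1/50·(0))/(1+1/50) = 1957/2000 ≈ 0.978500
step 2 [2y] zero: DF = P = 9507/10000 ≈ 0.950700
step 3 [3y] swap r/1=171/9593: DF=(1 − 171/9593·(0.978500+0.950700))/(1+171/9593) = 9487/10000 ≈ 0.948700
step 4 [4y] bond c/1=1/20: DF=(224793/200000 − 1/20·(0.978500+0.950700+0.948700))/(1+1/20) = 4667/5000 ≈ 0.933400
step 5 [5y] zero: DF = P = 8863/10000 ≈ 0.886300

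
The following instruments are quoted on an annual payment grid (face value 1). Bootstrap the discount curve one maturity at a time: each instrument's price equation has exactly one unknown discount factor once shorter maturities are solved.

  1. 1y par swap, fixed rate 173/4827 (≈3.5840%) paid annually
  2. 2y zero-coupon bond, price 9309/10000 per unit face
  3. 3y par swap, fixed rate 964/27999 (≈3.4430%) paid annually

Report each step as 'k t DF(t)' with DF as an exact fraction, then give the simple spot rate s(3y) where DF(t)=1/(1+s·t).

1 1 4827/5000
2 2 9309/10000
3 3 2259/2500
s(3y) = (1/(2259/2500) − 1)/(3) = 241/6777 ≈ 3.5561%

step 1 [1y] swap r/1=173/4827: DF=(1 − 173/4827·(0))/(1+173/4827) = 4827/5000 ≈ 0.965400
step 2 [2y] zero: DF = P = 9309/10000 ≈ 0.930900
step 3 [3y] swap r/1=964/27999: DF=(1 − 964/27999·(0.965400+0.930900))/(1+964/27999) = 2259/2500 ≈ 0.903600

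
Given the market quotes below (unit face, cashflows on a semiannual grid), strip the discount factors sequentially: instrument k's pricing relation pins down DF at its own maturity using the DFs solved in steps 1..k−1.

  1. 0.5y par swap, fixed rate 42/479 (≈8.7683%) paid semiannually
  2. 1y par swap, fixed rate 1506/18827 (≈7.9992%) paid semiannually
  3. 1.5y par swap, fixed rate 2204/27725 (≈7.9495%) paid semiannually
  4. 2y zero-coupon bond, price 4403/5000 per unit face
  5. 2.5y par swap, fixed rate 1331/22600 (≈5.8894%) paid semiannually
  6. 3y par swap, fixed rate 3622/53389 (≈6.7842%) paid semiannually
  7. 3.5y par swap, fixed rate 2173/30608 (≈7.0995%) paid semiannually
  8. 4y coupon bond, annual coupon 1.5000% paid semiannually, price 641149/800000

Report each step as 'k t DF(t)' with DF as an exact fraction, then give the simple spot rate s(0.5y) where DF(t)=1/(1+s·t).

1 1/2 479/500
2 1 9247/10000
3 3/2 4449/5000
4 2 4403/5000
5 5/2 8669/10000
6 3 8189/10000
7 7/2 7827/10000
8 4 7499/10000
s(0.5y) = (1/(479/500) − 1)/(1/2) = 42/479 ≈ 8.7683%

step 1 [0.5y] swap r/2=21/479: DF=(1 − 21/479·(0))/(1+21/479) = 479/500 ≈ 0.958000
step 2 [1y] swap r/2=753/18827: DF=(1 − 753/18827·(0.958000))/(1+753/18827) = 9247/10000 ≈ 0.924700
step 3 [1.5y] swap r/2=1102/27725: DF=(1 − 1102/27725·(0.958000+0.924700))/(1+1102/27725) = 4449/5000 ≈ 0.889800
step 4 [2y] zero: DF = P = 4403/5000 ≈ 0.880600
step 5 [2.5y] swap r/2=1331/45200: DF=(1 − 1331/45200·(0.958000+0.924700+0.889800+0.880600))/(1+1331/45200) = 8669/10000 ≈ 0.866900
step 6 [3y] swap r/2=1811/53389: DF=(1 − 1811/53389·(0.958000+0.924700+0.889800+0.880600+0.866900))/(1+1811/53389) = 8189/10000 ≈ 0.818900
step 7 [3.5y] swap r/2=2173/61216: DF=(1 − 2173/61216·(0.958000+0.924700+0.889800+0.880600+0.866900+0.818900))/(1+2173/61216) = 7827/10000 ≈ 0.782700
step 8 [4y] bond c/2=3/400: DF=(641149/800000 − 3/400·(0.958000+0.924700+0.889800+0.880600+0.866900+0.818900+0.782700))/(1+3/400) = 7499/10000 ≈ 0.749900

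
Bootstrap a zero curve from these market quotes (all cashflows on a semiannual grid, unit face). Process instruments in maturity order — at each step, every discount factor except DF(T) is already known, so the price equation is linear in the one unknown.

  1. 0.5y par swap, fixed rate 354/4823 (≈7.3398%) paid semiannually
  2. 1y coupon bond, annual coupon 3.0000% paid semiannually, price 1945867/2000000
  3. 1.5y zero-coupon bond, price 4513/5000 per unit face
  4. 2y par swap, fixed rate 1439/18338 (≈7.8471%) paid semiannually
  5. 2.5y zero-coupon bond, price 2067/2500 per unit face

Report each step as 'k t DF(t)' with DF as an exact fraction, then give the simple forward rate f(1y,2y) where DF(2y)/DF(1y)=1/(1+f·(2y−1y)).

1 1/2 4823/5000
2 1 9443/10000
3 3/2 4513/5000
4 2 8561/10000
5 5/2 2067/2500
f(1y,2y) = ((9443/10000)/(8561/10000) − 1)/(1) = 126/1223 ≈ 10.3025%

step 1 [0.5y] swap r/2=177/4823: DF=(1 − 177/4823·(0))/(1+177/4823) = 4823/5000 ≈ 0.964600
step 2 [1y] bond c/2=3/200: DF=(1945867/2000000 − 3/200·(0.964600))/(1+3/200) = 9443/10000 ≈ 0.944300
step 3 [1.5y] zero: DF = P = 4513/5000 ≈ 0.902600
step 4 [2y] swap r/2=1439/36676: DF=(1 − 1439/36676·(0.964600+0.944300+0.902600))/(1+1439/36676) = 8561/10000 ≈ 0.856100
step 5 [2.5y] zero: DF = P = 2067/2500 ≈ 0.826800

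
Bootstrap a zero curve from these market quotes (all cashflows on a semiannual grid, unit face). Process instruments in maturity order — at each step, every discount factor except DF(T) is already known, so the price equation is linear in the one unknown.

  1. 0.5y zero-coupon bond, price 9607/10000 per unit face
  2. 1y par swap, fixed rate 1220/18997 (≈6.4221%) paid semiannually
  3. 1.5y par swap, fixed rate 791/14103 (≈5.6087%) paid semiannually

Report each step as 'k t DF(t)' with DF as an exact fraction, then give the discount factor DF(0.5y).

1 1/2 9607/10000
2 1 939/1000
3 3/2 9209/10000
DF(0.5y) = 9607/10000 ≈ 0.960700

step 1 [0.5y] zero: DF = P = 9607/10000 ≈ 0.960700
step 2 [1y] swap r/2=610/18997: DF=(1 − 610/18997·(0.960700))/(1+610/18997) = 939/1000 ≈ 0.939000
step 3 [1.5y] swap r/2=791/28206: DF=(1 − 791/28206·(0.960700+0.939000))/(1+791/28206) = 9209/10000 ≈ 0.920900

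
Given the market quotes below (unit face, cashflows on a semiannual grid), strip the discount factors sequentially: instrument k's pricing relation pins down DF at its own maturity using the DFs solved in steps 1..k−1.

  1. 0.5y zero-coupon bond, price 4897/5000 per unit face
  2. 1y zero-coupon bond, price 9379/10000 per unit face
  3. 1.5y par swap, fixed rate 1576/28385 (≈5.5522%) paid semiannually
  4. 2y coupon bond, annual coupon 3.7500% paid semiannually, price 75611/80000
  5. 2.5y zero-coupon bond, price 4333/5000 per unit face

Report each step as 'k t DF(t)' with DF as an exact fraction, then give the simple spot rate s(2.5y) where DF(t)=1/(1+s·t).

step 1 [0.5y] zero: DF = P = 4897/5000 ≈ 0.979400
step 2 [1y] zero: DF = P = 9379/10000 ≈ 0.937900
step 3 [1.5y] swap r/2=788/28385: DF=(1 − 788/28385·(0.979400+0.937900))/(1+788/28385) = 2303/2500 ≈ 0.921200
step 4 [2y] bond c/2=3/160: DF=(75611/80000 − 3/160·(0.979400+0.937900+0.921200))/(1+3/160) = 1751/2000 ≈ 0.875500
step 5 [2.5y] zero: DF = P = 4333/5000 ≈ 0.866600

1 1/2 4897/5000
2 1 9379/10000
3 3/2 2303/2500
4 2 1751/2000
5 5/2 4333/5000
s(2.5y) = (1/(4333/5000) − 1)/(5/2) = 1334/21665 ≈ 6.1574%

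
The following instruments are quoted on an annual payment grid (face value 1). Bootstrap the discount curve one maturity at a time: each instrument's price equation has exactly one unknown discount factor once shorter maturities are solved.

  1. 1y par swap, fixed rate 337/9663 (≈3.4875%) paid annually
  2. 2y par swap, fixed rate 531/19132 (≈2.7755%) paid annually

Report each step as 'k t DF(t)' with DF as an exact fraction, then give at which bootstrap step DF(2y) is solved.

step 1 [1y] swap r/1=337/9663: DF=(1 − 337/9663·(0))/(1+337/9663) = 9663/10000 ≈ 0.966300
step 2 [2y] swap r/1=531/19132: DF=(1 − 531/19132·(0.966300))/(1+531/19132) = 9469/10000 ≈ 0.946900

1 1 9663/10000
2 2 9469/10000
DF(2y) is solved at step 2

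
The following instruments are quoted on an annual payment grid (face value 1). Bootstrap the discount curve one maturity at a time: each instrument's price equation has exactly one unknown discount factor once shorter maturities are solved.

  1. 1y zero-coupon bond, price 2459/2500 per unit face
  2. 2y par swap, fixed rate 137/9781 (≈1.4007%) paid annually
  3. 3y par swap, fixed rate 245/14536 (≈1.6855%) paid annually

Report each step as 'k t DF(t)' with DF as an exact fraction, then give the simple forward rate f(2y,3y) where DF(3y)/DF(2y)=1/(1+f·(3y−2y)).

step 1 [1y] zero: DF = P = 2459/2500 ≈ 0.983600
step 2 [2y] swap r/1=137/9781: DF=(1 − 137/9781·(0.983600))/(1+137/9781) = 4863/5000 ≈ 0.972600
step 3 [3y] swap r/1=245/14536: DF=(1 − 245/14536·(0.983600+0.972600))/(1+245/14536) = 951/1000 ≈ 0.951000

1 1 2459/2500
2 2 4863/5000
3 3 951/1000
f(2y,3y) = ((4863/5000)/(951/1000) − 1)/(1) = 36/1585 ≈ 2.2713%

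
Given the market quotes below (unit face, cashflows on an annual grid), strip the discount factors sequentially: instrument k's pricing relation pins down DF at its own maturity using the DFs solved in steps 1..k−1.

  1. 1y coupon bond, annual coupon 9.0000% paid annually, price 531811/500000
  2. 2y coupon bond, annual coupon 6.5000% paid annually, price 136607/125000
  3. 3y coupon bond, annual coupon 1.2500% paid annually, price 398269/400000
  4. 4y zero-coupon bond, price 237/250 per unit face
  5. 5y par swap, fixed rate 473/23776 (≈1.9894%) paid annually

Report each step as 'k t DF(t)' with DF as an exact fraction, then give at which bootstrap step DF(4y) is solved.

step 1 [1y] bond c/1=9/100: DF=(531811/500000 − 9/100·(0))/(1+9/100) = 4879/5000 ≈ 0.975800
step 2 [2y] bond c/1=13/200: DF=(136607/125000 − 13/200·(0.975800))/(1+13/200) = 4833/5000 ≈ 0.966600
step 3 [3y] bond c/1=1/80: DF=(398269/400000 − 1/80·(0.975800+0.966600))/(1+1/80) = 4797/5000 ≈ 0.959400
step 4 [4y] zero: DF = P = 237/250 ≈ 0.948000
step 5 [5y] swap r/1=473/23776: DF=(1 − 473/23776·(0.975800+0.966600+0.959400+0.948000))/(1+473/23776) = 4527/5000 ≈ 0.905400

1 1 4879/5000
2 2 4833/5000
3 3 4797/5000
4 4 237/250
5 5 4527/5000
DF(4y) is solved at step 4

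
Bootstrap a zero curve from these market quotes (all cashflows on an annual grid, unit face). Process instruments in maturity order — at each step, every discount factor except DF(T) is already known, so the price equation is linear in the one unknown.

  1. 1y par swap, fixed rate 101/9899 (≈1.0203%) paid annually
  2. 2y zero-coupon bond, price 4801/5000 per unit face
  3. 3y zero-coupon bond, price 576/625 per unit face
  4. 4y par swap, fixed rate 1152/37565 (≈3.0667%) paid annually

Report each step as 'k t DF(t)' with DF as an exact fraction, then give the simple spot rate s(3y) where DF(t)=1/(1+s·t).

1 1 9899/10000
2 2 4801/5000
3 3 576/625
4 4 553/625
s(3y) = (1/(576/625) − 1)/(3) = 49/1728 ≈ 2.8356%

step 1 [1y] swap r/1=101/9899: DF=(1 − 101/9899·(0))/(1+101/9899) = 9899/10000 ≈ 0.989900
step 2 [2y] zero: DF = P = 4801/5000 ≈ 0.960200
step 3 [3y] zero: DF = P = 576/625 ≈ 0.921600
step 4 [4y] swap r/1=1152/37565: DF=(1 − 1152/37565·(0.989900+0.960200+0.921600))/(1+1152/37565) = 553/625 ≈ 0.884800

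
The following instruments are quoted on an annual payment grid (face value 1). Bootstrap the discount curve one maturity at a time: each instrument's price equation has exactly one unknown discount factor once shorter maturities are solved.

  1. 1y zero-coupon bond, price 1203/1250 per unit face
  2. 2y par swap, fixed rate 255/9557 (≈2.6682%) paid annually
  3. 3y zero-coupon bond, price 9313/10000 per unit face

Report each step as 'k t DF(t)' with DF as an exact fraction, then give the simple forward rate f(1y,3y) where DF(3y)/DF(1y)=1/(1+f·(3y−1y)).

step 1 [1y] zero: DF = P = 1203/1250 ≈ 0.962400
step 2 [2y] swap r/1=255/9557: DF=(1 − 255/9557·(0.962400))/(1+255/9557) = 949/1000 ≈ 0.949000
step 3 [3y] zero: DF = P = 9313/10000 ≈ 0.931300

1 1 1203/1250
2 2 949/1000
3 3 9313/10000
f(1y,3y) = ((1203/1250)/(9313/10000) − 1)/(2) = 311/18626 ≈ 1.6697%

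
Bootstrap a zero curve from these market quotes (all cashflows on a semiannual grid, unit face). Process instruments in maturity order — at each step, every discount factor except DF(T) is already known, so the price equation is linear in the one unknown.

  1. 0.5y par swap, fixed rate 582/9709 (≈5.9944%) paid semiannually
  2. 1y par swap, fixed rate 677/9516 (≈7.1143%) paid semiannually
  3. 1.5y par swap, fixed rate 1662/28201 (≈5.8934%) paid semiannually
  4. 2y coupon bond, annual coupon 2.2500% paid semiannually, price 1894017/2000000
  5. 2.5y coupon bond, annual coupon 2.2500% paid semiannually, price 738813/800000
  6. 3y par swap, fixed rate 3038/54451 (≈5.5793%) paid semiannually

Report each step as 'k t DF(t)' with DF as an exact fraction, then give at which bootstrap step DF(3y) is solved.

step 1 [0.5y] swap r/2=291/9709: DF=(1 − 291/9709·(0))/(1+291/9709) = 9709/10000 ≈ 0.970900
step 2 [1y] swap r/2=677/19032: DF=(1 − 677/19032·(0.970900))/(1+677/19032) = 9323/10000 ≈ 0.932300
step 3 [1.5y] swap r/2=831/28201: DF=(1 − 831/28201·(0.970900+0.932300))/(1+831/28201) = 9169/10000 ≈ 0.916900
step 4 [2y] bond c/2=9/800: DF=(1894017/2000000 − 9/800·(0.970900+0.932300+0.916900))/(1+9/800) = 9051/10000 ≈ 0.905100
step 5 [2.5y] bond c/2=9/800: DF=(738813/800000 − 9/800·(0.970900+0.932300+0.916900+0.905100))/(1+9/800) = 4359/5000 ≈ 0.871800
step 6 [3y] swap r/2=1519/54451: DF=(1 − 1519/54451·(0.970900+0.932300+0.916900+0.905100+0.871800))/(1+1519/54451) = 8481/10000 ≈ 0.848100

1 1/2 9709/10000
2 1 9323/10000
3 3/2 9169/10000
4 2 9051/10000
5 5/2 4359/5000
6 3 8481/10000
DF(3y) is solved at step 6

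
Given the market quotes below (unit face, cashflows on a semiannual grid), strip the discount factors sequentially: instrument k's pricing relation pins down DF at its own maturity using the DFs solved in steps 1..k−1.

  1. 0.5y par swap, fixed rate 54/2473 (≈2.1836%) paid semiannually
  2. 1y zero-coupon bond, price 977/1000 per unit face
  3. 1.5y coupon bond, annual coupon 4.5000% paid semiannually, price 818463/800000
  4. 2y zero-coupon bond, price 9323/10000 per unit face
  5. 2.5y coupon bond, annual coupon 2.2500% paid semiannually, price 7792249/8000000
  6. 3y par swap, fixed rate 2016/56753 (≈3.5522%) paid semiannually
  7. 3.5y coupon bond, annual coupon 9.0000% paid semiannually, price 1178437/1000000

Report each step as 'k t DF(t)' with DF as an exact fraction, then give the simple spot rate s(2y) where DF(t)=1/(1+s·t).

step 1 [0.5y] swap r/2=27/2473: DF=(1 − 27/2473·(0))/(1+27/2473) = 2473/2500 ≈ 0.989200
step 2 [1y] zero: DF = P = 977/1000 ≈ 0.977000
step 3 [1.5y] bond c/2=9/400: DF=(818463/800000 − 9/400·(0.989200+0.977000))/(1+9/400) = 9573/10000 ≈ 0.957300
step 4 [2y] zero: DF = P = 9323/10000 ≈ 0.932300
step 5 [2.5y] bond c/2=9/800: DF=(7792249/8000000 − 9/800·(0.989200+0.977000+0.957300+0.932300))/(1+9/800) = 9203/10000 ≈ 0.920300
step 6 [3y] swap r/2=1008/56753: DF=(1 − 1008/56753·(0.989200+0.977000+0.957300+0.932300+0.920300))/(1+1008/56753) = 562/625 ≈ 0.899200
step 7 [3.5y] bond c/2=9/200: DF=(1178437/1000000 − 9/200·(0.989200+0.977000+0.957300+0.932300+0.920300+0.899200))/(1+9/200) = 8833/10000 ≈ 0.883300

1 1/2 2473/2500
2 1 977/1000
3 3/2 9573/10000
4 2 9323/10000
5 5/2 9203/10000
6 3 562/625
7 7/2 8833/10000
s(2y) = (1/(9323/10000) − 1)/(2) = 677/18646 ≈ 3.6308%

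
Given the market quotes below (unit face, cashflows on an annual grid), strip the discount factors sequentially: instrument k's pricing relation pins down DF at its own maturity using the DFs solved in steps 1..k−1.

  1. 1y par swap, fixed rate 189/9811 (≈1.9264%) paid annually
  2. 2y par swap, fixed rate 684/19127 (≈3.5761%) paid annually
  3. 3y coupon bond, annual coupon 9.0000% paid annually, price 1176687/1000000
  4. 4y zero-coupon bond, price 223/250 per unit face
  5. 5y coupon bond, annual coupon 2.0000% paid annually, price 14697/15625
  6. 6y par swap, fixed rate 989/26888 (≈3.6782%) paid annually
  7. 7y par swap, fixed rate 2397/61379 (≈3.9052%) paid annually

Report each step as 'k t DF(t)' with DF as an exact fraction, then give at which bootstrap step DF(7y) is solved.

step 1 [1y] swap r/1=189/9811: DF=(1 − 189/9811·(0))/(1+189/9811) = 9811/10000 ≈ 0.981100
step 2 [2y] swap r/1=684/19127: DF=(1 − 684/19127·(0.981100))/(1+684/19127) = 2329/2500 ≈ 0.931600
step 3 [3y] bond c/1=9/100: DF=(1176687/1000000 − 9/100·(0.981100+0.931600))/(1+9/100) = 576/625 ≈ 0.921600
step 4 [4y] zero: DF = P = 223/250 ≈ 0.892000
step 5 [5y] bond c/1=1/50: DF=(14697/15625 − 1/50·(0.981100+0.931600+0.921600+0.892000))/(1+1/50) = 8491/10000 ≈ 0.849100
step 6 [6y] swap r/1=989/26888: DF=(1 − 989/26888·(0.981100+0.931600+0.921600+0.892000+0.849100))/(1+989/26888) = 4011/5000 ≈ 0.802200
step 7 [7y] swap r/1=2397/61379: DF=(1 − 2397/61379·(0.981100+0.931600+0.921600+0.892000+0.849100+0.802200))/(1+2397/61379) = 7603/10000 ≈ 0.760300

1 1 9811/10000
2 2 2329/2500
3 3 576/625
4 4 223/250
5 5 8491/10000
6 6 4011/5000
7 7 7603/10000
DF(7y) is solved at step 7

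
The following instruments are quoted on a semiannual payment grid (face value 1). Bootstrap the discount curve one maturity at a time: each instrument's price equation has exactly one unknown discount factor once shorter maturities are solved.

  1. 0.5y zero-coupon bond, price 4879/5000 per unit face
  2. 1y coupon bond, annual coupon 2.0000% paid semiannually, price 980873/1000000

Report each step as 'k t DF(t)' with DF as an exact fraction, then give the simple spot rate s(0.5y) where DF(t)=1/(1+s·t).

1 1/2 4879/5000
2 1 1923/2000
s(0.5y) = (1/(4879/5000) − 1)/(1/2) = 242/4879 ≈ 4.9600%

step 1 [0.5y] zero: DF = P = 4879/5000 ≈ 0.975800
step 2 [1y] bond c/2=1/100: DF=(980873/1000000 − 1/100·(0.975800))/(1+1/100) = 1923/2000 ≈ 0.961500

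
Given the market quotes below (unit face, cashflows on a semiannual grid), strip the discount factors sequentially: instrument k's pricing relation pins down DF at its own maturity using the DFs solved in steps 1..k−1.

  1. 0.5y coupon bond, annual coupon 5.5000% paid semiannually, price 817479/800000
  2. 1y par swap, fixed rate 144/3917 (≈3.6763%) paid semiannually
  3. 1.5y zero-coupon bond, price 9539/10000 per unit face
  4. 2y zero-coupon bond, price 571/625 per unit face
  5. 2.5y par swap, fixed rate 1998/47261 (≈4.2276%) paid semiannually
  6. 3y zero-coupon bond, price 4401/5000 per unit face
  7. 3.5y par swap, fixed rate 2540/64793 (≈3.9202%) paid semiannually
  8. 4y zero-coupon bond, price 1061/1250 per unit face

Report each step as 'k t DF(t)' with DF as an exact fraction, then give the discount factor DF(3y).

step 1 [0.5y] bond c/2=11/400: DF=(817479/800000 − 11/400·(0))/(1+11/400) = 1989/2000 ≈ 0.994500
step 2 [1y] swap r/2=72/3917: DF=(1 − 72/3917·(0.994500))/(1+72/3917) = 241/250 ≈ 0.964000
step 3 [1.5y] zero: DF = P = 9539/10000 ≈ 0.953900
step 4 [2y] zero: DF = P = 571/625 ≈ 0.913600
step 5 [2.5y] swap r/2=999/47261: DF=(1 − 999/47261·(0.994500+0.964000+0.953900+0.913600))/(1+999/47261) = 9001/10000 ≈ 0.900100
step 6 [3y] zero: DF = P = 4401/5000 ≈ 0.880200
step 7 [3.5y] swap r/2=1270/64793: DF=(1 − 1270/64793·(0.994500+0.964000+0.953900+0.913600+0.900100+0.880200))/(1+1270/64793) = 873/1000 ≈ 0.873000
step 8 [4y] zero: DF = P = 1061/1250 ≈ 0.848800

1 1/2 1989/2000
2 1 241/250
3 3/2 9539/10000
4 2 571/625
5 5/2 9001/10000
6 3 4401/5000
7 7/2 873/1000
8 4 1061/1250
DF(3y) = 4401/5000 ≈ 0.880200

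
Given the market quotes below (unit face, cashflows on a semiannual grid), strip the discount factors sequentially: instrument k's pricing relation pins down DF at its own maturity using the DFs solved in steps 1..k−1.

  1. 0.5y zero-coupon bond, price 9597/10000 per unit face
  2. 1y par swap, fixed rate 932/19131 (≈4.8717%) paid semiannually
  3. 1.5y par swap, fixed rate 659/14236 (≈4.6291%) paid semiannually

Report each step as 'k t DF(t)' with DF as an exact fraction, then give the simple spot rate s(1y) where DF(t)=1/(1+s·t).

1 1/2 9597/10000
2 1 4767/5000
3 3/2 9341/10000
s(1y) = (1/(4767/5000) − 1)/(1) = 233/4767 ≈ 4.8878%

step 1 [0.5y] zero: DF = P = 9597/10000 ≈ 0.959700
step 2 [1y] swap r/2=466/19131: DF=(1 − 466/19131·(0.959700))/(1+466/19131) = 4767/5000 ≈ 0.953400
step 3 [1.5y] swap r/2=659/28472: DF=(1 − 659/28472·(0.959700+0.953400))/(1+659/28472) = 9341/10000 ≈ 0.934100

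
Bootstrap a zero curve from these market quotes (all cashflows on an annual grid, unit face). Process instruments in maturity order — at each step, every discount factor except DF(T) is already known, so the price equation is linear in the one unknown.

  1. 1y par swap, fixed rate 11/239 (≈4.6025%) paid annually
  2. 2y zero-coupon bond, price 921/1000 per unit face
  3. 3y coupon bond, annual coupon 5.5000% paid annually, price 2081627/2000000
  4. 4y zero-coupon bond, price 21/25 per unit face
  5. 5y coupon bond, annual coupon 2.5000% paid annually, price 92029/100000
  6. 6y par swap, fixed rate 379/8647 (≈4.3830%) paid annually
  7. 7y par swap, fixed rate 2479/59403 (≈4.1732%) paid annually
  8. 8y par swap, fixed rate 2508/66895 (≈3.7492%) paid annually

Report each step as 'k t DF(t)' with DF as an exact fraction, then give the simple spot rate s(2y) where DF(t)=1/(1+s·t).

step 1 [1y] swap r/1=11/239: DF=(1 − 11/239·(0))/(1+11/239) = 239/250 ≈ 0.956000
step 2 [2y] zero: DF = P = 921/1000 ≈ 0.921000
step 3 [3y] bond c/1=11/200: DF=(2081627/2000000 − 11/200·(0.956000+0.921000))/(1+11/200) = 8887/10000 ≈ 0.888700
step 4 [4y] zero: DF = P = 21/25 ≈ 0.840000
step 5 [5y] bond c/1=1/40: DF=(92029/100000 − 1/40·(0.956000+0.921000+0.888700+0.840000))/(1+1/40) = 8099/10000 ≈ 0.809900
step 6 [6y] swap r/1=379/8647: DF=(1 − 379/8647·(0.956000+0.921000+0.888700+0.840000+0.809900))/(1+379/8647) = 3863/5000 ≈ 0.772600
step 7 [7y] swap r/1=2479/59403: DF=(1 − 2479/59403·(0.956000+0.921000+0.888700+0.840000+0.809900+0.772600))/(1+2479/59403) = 7521/10000 ≈ 0.752100
step 8 [8y] swap r/1=2508/66895: DF=(1 − 2508/66895·(0.956000+0.921000+0.888700+0.840000+0.809900+0.772600+0.752100))/(1+2508/66895) = 1873/2500 ≈ 0.749200

1 1 239/250
2 2 921/1000
3 3 8887/10000
4 4 21/25
5 5 8099/10000
6 6 3863/5000
7 7 7521/10000
8 8 1873/2500
s(2y) = (1/(921/1000) − 1)/(2) = 79/1842 ≈ 4.2888%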